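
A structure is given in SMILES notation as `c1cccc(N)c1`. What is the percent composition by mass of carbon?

77.38%

Atom tally by fragment:
  benzene ring core → C:6 H:6
  (− 1 ring H displaced by substituents)
  + NH2 → N:1 H:2
Element totals:
  C: 6
  H: 7
  N: 1
Molecular formula: C6H7N.
Molar mass = 93.129 g/mol.
Mass from C: 6 × 12.011 = 72.066 g/mol.
%C = 72.066 / 93.129 × 100 = 77.38%.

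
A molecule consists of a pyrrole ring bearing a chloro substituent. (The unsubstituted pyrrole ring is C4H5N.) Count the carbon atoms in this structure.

Atom tally by fragment:
  pyrrole ring core → C:4 H:5 N:1
  (− 1 ring H displaced by substituents)
  + Cl → Cl:1
Element totals:
  C: 4
  H: 4
  Cl: 1
  N: 1

4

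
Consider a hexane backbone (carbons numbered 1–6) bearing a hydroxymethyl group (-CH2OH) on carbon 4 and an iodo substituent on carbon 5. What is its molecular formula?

C7H15IO

Atom tally by fragment:
  CH3 → C:1 H:3
  CH2 → C:1 H:2
  CH2 → C:1 H:2
  CH(CH2OH) → C:2 H:4 O:1
  CH(I) → C:1 H:1 I:1
  CH3 → C:1 H:3
Element totals:
  C: 7
  H: 15
  I: 1
  O: 1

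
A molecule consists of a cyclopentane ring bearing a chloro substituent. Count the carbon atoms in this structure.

5

Atom tally by fragment:
  cyclopentane ring core → C:5 H:10
  (− 1 ring H displaced by substituents)
  + Cl → Cl:1
Element totals:
  C: 5
  H: 9
  Cl: 1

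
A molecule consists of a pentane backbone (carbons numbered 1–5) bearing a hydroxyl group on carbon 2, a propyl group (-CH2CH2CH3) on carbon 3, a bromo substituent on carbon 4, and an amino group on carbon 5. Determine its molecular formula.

C8H18BrNO

Atom tally by fragment:
  CH3 → C:1 H:3
  CH(OH) → C:1 H:2 O:1
  CH(CH2CH2CH3) → C:4 H:8
  CH(Br) → C:1 H:1 Br:1
  CH2NH2 → C:1 H:4 N:1
Element totals:
  C: 8
  H: 18
  Br: 1
  N: 1
  O: 1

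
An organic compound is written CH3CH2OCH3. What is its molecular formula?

C3H8O

Element totals:
  C: 3
  H: 8
  O: 1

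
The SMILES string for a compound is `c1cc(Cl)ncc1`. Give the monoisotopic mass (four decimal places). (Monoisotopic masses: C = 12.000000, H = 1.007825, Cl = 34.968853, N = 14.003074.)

Atom tally by fragment:
  pyridine ring core → C:5 H:5 N:1
  (− 1 ring H displaced by substituents)
  + Cl → Cl:1
Element totals:
  C: 5
  H: 4
  Cl: 1
  N: 1
Molecular formula: C5H4ClN.
  M = 5(12.0) + 4(1.007825) + 34.968853 + 14.003074
    = 60.000000 + 4.031300 + 34.968853 + 14.003074 = 113.003227

113.0032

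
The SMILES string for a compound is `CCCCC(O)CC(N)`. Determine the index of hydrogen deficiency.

Atom tally by fragment:
  CH3 → C:1 H:3
  CH2 → C:1 H:2
  CH2 → C:1 H:2
  CH2 → C:1 H:2
  CH(OH) → C:1 H:2 O:1
  CH2 → C:1 H:2
  CH2NH2 → C:1 H:4 N:1
Element totals:
  C: 7
  H: 17
  N: 1
  O: 1
Molecular formula: C7H17NO.
DoU = (2C + 2 + N − H − X) / 2 = (2·7 + 2 + 1 − 17 − 0) / 2 = 0.

0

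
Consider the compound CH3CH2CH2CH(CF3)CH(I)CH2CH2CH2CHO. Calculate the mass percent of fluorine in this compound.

Element totals:
  C: 10
  H: 16
  F: 3
  I: 1
  O: 1
Molecular formula: C10H16F3IO.
Molar mass = 336.135 g/mol.
Mass from F: 3 × 18.998 = 56.994 g/mol.
%F = 56.994 / 336.135 × 100 = 16.96%.

16.96%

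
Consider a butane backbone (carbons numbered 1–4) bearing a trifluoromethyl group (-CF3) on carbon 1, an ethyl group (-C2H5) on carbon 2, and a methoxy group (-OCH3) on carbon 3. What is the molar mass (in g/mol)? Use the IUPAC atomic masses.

Atom tally by fragment:
  F3CCH2 → C:2 H:2 F:3
  CH(C2H5) → C:3 H:6
  CH(OCH3) → C:2 H:4 O:1
  CH3 → C:1 H:3
Element totals:
  C: 8
  H: 15
  F: 3
  O: 1
Molecular formula: C8H15F3O.
  M = 8(12.011) + 15(1.008) + 3(18.998) + 15.999
    = 96.088 + 15.120 + 56.994 + 15.999 = 184.201

184.20 g/mol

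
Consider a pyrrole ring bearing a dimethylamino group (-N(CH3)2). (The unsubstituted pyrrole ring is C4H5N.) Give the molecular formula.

C6H10N2

Atom tally by fragment:
  pyrrole ring core → C:4 H:5 N:1
  (− 1 ring H displaced by substituents)
  + N(CH3)2 → N:1 C:2 H:6
Element totals:
  C: 6
  H: 10
  N: 2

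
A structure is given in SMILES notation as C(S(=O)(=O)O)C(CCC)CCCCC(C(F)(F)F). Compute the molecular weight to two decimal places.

Atom tally by fragment:
  HO3SCH2 → C:1 H:3 S:1 O:3
  CH(CH2CH2CH3) → C:4 H:8
  CH2 → C:1 H:2
  CH2 → C:1 H:2
  CH2 → C:1 H:2
  CH2 → C:1 H:2
  CH2CF3 → C:2 H:2 F:3
Element totals:
  C: 11
  H: 21
  F: 3
  O: 3
  S: 1
Molecular formula: C11H21F3O3S.
  M = 11(12.011) + 21(1.008) + 3(18.998) + 3(15.999) + 32.06
    = 132.121 + 21.168 + 56.994 + 47.997 + 32.060 = 290.340

290.34 g/mol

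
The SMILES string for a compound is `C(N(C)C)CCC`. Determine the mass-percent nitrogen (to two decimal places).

13.84%

Atom tally by fragment:
  (CH3)2NCH2 → C:3 H:8 N:1
  CH2 → C:1 H:2
  CH2 → C:1 H:2
  CH3 → C:1 H:3
Element totals:
  C: 6
  H: 15
  N: 1
Molecular formula: C6H15N.
Molar mass = 101.193 g/mol.
Mass from N: 1 × 14.007 = 14.007 g/mol.
%N = 14.007 / 101.193 × 100 = 13.84%.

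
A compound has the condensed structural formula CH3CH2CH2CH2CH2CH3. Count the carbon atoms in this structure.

Atom tally by fragment:
  CH3 → C:1 H:3
  CH2 → C:1 H:2
  CH2 → C:1 H:2
  CH2 → C:1 H:2
  CH2 → C:1 H:2
  CH3 → C:1 H:3
Element totals:
  C: 6
  H: 14

6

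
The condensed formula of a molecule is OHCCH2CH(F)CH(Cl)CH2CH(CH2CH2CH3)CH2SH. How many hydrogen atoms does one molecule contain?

18

Atom tally by fragment:
  OHCCH2 → C:2 H:3 O:1
  CH(F) → C:1 H:1 F:1
  CH(Cl) → C:1 H:1 Cl:1
  CH2 → C:1 H:2
  CH(CH2CH2CH3) → C:4 H:8
  CH2SH → C:1 H:3 S:1
Element totals:
  C: 10
  H: 18
  Cl: 1
  F: 1
  O: 1
  S: 1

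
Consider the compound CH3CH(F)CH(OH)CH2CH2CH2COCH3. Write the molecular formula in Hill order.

Element totals:
  C: 8
  H: 15
  F: 1
  O: 2

C8H15FO2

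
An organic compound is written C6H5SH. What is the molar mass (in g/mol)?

Atom tally by fragment:
  benzene ring core → C:6 H:6
  (− 1 ring H displaced by substituents)
  + SH → S:1 H:1
Element totals:
  C: 6
  H: 6
  S: 1
Molecular formula: C6H6S.
  M = 6(12.011) + 6(1.008) + 32.06
    = 72.066 + 6.048 + 32.060 = 110.174

110.17 g/mol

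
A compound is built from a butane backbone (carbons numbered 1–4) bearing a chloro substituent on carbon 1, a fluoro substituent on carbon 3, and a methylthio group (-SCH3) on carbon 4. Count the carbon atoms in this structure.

5

Atom tally by fragment:
  ClCH2 → C:1 H:2 Cl:1
  CH2 → C:1 H:2
  CH(F) → C:1 H:1 F:1
  CH2SCH3 → C:2 H:5 S:1
Element totals:
  C: 5
  H: 10
  Cl: 1
  F: 1
  S: 1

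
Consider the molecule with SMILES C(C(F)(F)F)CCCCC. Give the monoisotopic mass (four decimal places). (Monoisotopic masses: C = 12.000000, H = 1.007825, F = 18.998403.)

Atom tally by fragment:
  F3CCH2 → C:2 H:2 F:3
  CH2 → C:1 H:2
  CH2 → C:1 H:2
  CH2 → C:1 H:2
  CH2 → C:1 H:2
  CH3 → C:1 H:3
Element totals:
  C: 7
  H: 13
  F: 3
Molecular formula: C7H13F3.
  M = 7(12.0) + 13(1.007825) + 3(18.998403)
    = 84.000000 + 13.101725 + 56.995209 = 154.096934

154.0969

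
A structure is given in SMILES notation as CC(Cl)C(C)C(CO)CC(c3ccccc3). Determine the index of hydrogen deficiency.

Atom tally by fragment:
  CH3 → C:1 H:3
  CH(Cl) → C:1 H:1 Cl:1
  CH(CH3) → C:2 H:4
  CH(CH2OH) → C:2 H:4 O:1
  CH2 → C:1 H:2
  CH2C6H5 → C:7 H:7
Element totals:
  C: 14
  H: 21
  Cl: 1
  O: 1
Molecular formula: C14H21ClO.
DoU = (2C + 2 + N − H − X) / 2 = (2·14 + 2 + 0 − 21 − 1) / 2 = 4.

4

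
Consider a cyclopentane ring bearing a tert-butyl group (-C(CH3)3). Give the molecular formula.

C9H18

Atom tally by fragment:
  cyclopentane ring core → C:5 H:10
  (− 1 ring H displaced by substituents)
  + C(CH3)3 → C:4 H:9
Element totals:
  C: 9
  H: 18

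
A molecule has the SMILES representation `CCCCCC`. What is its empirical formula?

Atom tally by fragment:
  CH3 → C:1 H:3
  CH2 → C:1 H:2
  CH2 → C:1 H:2
  CH2 → C:1 H:2
  CH2 → C:1 H:2
  CH3 → C:1 H:3
Element totals:
  C: 6
  H: 14
Molecular formula: C6H14.
gcd of subscripts = 2; dividing each by 2:
  C: 6/2 = 3
  H: 14/2 = 7

C3H7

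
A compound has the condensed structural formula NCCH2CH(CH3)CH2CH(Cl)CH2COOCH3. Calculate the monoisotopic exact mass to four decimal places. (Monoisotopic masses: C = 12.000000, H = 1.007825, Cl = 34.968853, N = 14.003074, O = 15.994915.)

Atom tally by fragment:
  NCCH2 → C:2 H:2 N:1
  CH(CH3) → C:2 H:4
  CH2 → C:1 H:2
  CH(Cl) → C:1 H:1 Cl:1
  CH2COOCH3 → C:3 H:5 O:2
Element totals:
  C: 9
  H: 14
  Cl: 1
  N: 1
  O: 2
Molecular formula: C9H14ClNO2.
  M = 9(12.0) + 14(1.007825) + 34.968853 + 14.003074 + 2(15.994915)
    = 108.000000 + 14.109550 + 34.968853 + 14.003074 + 31.989830 = 203.071307

203.0713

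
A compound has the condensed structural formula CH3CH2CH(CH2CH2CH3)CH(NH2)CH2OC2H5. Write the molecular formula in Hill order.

C10H23NO

Atom tally by fragment:
  CH3 → C:1 H:3
  CH2 → C:1 H:2
  CH(CH2CH2CH3) → C:4 H:8
  CH(NH2) → C:1 H:3 N:1
  CH2OC2H5 → C:3 H:7 O:1
Element totals:
  C: 10
  H: 23
  N: 1
  O: 1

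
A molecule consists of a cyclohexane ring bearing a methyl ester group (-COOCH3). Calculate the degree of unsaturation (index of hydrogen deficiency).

Atom tally by fragment:
  cyclohexane ring core → C:6 H:12
  (− 1 ring H displaced by substituents)
  + COOCH3 → C:2 H:3 O:2
Element totals:
  C: 8
  H: 14
  O: 2
Molecular formula: C8H14O2.
DoU = (2C + 2 + N − H − X) / 2 = (2·8 + 2 + 0 − 14 − 0) / 2 = 2.

2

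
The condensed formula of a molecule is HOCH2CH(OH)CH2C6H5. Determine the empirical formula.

Element totals:
  C: 9
  H: 12
  O: 2
Molecular formula: C9H12O2.
gcd of subscripts (9, 12, 2) = 1, so the empirical formula equals the molecular formula.

C9H12O2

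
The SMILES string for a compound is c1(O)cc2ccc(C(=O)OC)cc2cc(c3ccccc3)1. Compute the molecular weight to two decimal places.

Atom tally by fragment:
  naphthalene ring system core → C:10 H:8
  (− 3 ring H displaced by substituents)
  + OH → O:1 H:1
  + COOCH3 → C:2 H:3 O:2
  + C6H5 → C:6 H:5
Element totals:
  C: 18
  H: 14
  O: 3
Molecular formula: C18H14O3.
  M = 18(12.011) + 14(1.008) + 3(15.999)
    = 216.198 + 14.112 + 47.997 = 278.307

278.31 g/mol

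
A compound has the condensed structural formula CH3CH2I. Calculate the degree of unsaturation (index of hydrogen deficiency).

0

Element totals:
  C: 2
  H: 5
  I: 1
Molecular formula: C2H5I.
DoU = (2C + 2 + N − H − X) / 2 = (2·2 + 2 + 0 − 5 − 1) / 2 = 0.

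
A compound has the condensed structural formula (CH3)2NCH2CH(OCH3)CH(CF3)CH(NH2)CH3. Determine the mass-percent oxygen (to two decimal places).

Element totals:
  C: 9
  H: 19
  F: 3
  N: 2
  O: 1
Molecular formula: C9H19F3N2O.
Molar mass = 228.258 g/mol.
Mass from O: 1 × 15.999 = 15.999 g/mol.
%O = 15.999 / 228.258 × 100 = 7.01%.

7.01%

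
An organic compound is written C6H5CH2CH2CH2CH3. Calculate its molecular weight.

134.22 g/mol

Element totals:
  C: 10
  H: 14
Molecular formula: C10H14.
  M = 10(12.011) + 14(1.008)
    = 120.110 + 14.112 = 134.222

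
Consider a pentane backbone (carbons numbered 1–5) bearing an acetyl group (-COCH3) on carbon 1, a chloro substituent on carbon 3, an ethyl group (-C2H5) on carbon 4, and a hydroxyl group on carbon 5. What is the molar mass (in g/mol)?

192.68 g/mol

Atom tally by fragment:
  CH3COCH2 → C:3 H:5 O:1
  CH2 → C:1 H:2
  CH(Cl) → C:1 H:1 Cl:1
  CH(C2H5) → C:3 H:6
  CH2OH → C:1 H:3 O:1
Element totals:
  C: 9
  H: 17
  Cl: 1
  O: 2
Molecular formula: C9H17ClO2.
  M = 9(12.011) + 17(1.008) + 35.45 + 2(15.999)
    = 108.099 + 17.136 + 35.450 + 31.998 = 192.683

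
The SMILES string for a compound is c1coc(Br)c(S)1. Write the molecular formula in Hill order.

C4H3BrOS

Atom tally by fragment:
  furan ring core → C:4 H:4 O:1
  (− 2 ring H displaced by substituents)
  + Br → Br:1
  + SH → S:1 H:1
Element totals:
  C: 4
  H: 3
  Br: 1
  O: 1
  S: 1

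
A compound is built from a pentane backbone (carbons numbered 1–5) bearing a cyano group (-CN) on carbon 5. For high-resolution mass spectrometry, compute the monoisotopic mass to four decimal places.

Atom tally by fragment:
  CH3 → C:1 H:3
  CH2 → C:1 H:2
  CH2 → C:1 H:2
  CH2 → C:1 H:2
  CH2CN → C:2 H:2 N:1
Element totals:
  C: 6
  H: 11
  N: 1
Molecular formula: C6H11N.
  M = 6(12.0) + 11(1.007825) + 14.003074
    = 72.000000 + 11.086075 + 14.003074 = 97.089149

97.0891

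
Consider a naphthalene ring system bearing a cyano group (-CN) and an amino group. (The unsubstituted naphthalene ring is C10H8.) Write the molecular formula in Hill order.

Atom tally by fragment:
  naphthalene ring system core → C:10 H:8
  (− 2 ring H displaced by substituents)
  + CN → C:1 N:1
  + NH2 → N:1 H:2
Element totals:
  C: 11
  H: 8
  N: 2

C11H8N2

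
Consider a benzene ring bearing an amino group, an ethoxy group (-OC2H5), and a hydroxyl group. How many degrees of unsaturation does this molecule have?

4

Atom tally by fragment:
  benzene ring core → C:6 H:6
  (− 3 ring H displaced by substituents)
  + NH2 → N:1 H:2
  + OC2H5 → C:2 H:5 O:1
  + OH → O:1 H:1
Element totals:
  C: 8
  H: 11
  N: 1
  O: 2
Molecular formula: C8H11NO2.
DoU = (2C + 2 + N − H − X) / 2 = (2·8 + 2 + 1 − 11 − 0) / 2 = 4.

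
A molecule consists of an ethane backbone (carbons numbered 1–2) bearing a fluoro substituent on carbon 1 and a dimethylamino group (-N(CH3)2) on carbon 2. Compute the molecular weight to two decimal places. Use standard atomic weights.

Atom tally by fragment:
  FCH2 → C:1 H:2 F:1
  CH2N(CH3)2 → C:3 H:8 N:1
Element totals:
  C: 4
  H: 10
  F: 1
  N: 1
Molecular formula: C4H10FN.
  M = 4(12.011) + 10(1.008) + 18.998 + 14.007
    = 48.044 + 10.080 + 18.998 + 14.007 = 91.129

91.13 g/mol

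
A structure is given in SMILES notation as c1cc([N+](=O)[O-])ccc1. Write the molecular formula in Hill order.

C6H5NO2

Atom tally by fragment:
  benzene ring core → C:6 H:6
  (− 1 ring H displaced by substituents)
  + NO2 → N:1 O:2
Element totals:
  C: 6
  H: 5
  N: 1
  O: 2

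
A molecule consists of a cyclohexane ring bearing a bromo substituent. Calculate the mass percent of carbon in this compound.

44.20%

Atom tally by fragment:
  cyclohexane ring core → C:6 H:12
  (− 1 ring H displaced by substituents)
  + Br → Br:1
Element totals:
  C: 6
  H: 11
  Br: 1
Molecular formula: C6H11Br.
Molar mass = 163.058 g/mol.
Mass from C: 6 × 12.011 = 72.066 g/mol.
%C = 72.066 / 163.058 × 100 = 44.20%.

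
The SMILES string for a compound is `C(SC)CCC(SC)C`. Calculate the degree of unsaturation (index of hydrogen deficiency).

Atom tally by fragment:
  CH3SCH2 → C:2 H:5 S:1
  CH2 → C:1 H:2
  CH2 → C:1 H:2
  CH(SCH3) → C:2 H:4 S:1
  CH3 → C:1 H:3
Element totals:
  C: 7
  H: 16
  S: 2
Molecular formula: C7H16S2.
DoU = (2C + 2 + N − H − X) / 2 = (2·7 + 2 + 0 − 16 − 0) / 2 = 0.

0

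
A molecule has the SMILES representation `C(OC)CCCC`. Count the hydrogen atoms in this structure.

Atom tally by fragment:
  CH3OCH2 → C:2 H:5 O:1
  CH2 → C:1 H:2
  CH2 → C:1 H:2
  CH2 → C:1 H:2
  CH3 → C:1 H:3
Element totals:
  C: 6
  H: 14
  O: 1

14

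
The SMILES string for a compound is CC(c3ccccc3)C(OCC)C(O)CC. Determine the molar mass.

Atom tally by fragment:
  CH3 → C:1 H:3
  CH(C6H5) → C:7 H:6
  CH(OC2H5) → C:3 H:6 O:1
  CH(OH) → C:1 H:2 O:1
  CH2 → C:1 H:2
  CH3 → C:1 H:3
Element totals:
  C: 14
  H: 22
  O: 2
Molecular formula: C14H22O2.
  M = 14(12.011) + 22(1.008) + 2(15.999)
    = 168.154 + 22.176 + 31.998 = 222.328

222.33 g/mol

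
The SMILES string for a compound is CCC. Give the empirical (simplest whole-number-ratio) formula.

C3H8

Atom tally by fragment:
  CH3 → C:1 H:3
  CH2 → C:1 H:2
  CH3 → C:1 H:3
Element totals:
  C: 3
  H: 8
Molecular formula: C3H8.
gcd of subscripts (3, 8) = 1, so the empirical formula equals the molecular formula.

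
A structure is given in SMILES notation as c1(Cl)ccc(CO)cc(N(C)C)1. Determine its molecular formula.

Atom tally by fragment:
  benzene ring core → C:6 H:6
  (− 3 ring H displaced by substituents)
  + Cl → Cl:1
  + CH2OH → C:1 H:3 O:1
  + N(CH3)2 → N:1 C:2 H:6
Element totals:
  C: 9
  H: 12
  Cl: 1
  N: 1
  O: 1

C9H12ClNO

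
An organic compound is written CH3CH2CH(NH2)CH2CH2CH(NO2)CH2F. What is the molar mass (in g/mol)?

178.21 g/mol

Atom tally by fragment:
  CH3 → C:1 H:3
  CH2 → C:1 H:2
  CH(NH2) → C:1 H:3 N:1
  CH2 → C:1 H:2
  CH2 → C:1 H:2
  CH(NO2) → C:1 H:1 N:1 O:2
  CH2F → C:1 H:2 F:1
Element totals:
  C: 7
  H: 15
  F: 1
  N: 2
  O: 2
Molecular formula: C7H15FN2O2.
  M = 7(12.011) + 15(1.008) + 18.998 + 2(14.007) + 2(15.999)
    = 84.077 + 15.120 + 18.998 + 28.014 + 31.998 = 178.207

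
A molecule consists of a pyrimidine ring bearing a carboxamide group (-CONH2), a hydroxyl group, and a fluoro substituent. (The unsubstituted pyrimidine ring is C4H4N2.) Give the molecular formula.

Atom tally by fragment:
  pyrimidine ring core → C:4 H:4 N:2
  (− 3 ring H displaced by substituents)
  + CONH2 → C:1 H:2 O:1 N:1
  + OH → O:1 H:1
  + F → F:1
Element totals:
  C: 5
  H: 4
  F: 1
  N: 3
  O: 2

C5H4FN3O2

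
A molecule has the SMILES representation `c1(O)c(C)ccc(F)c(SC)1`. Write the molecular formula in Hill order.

C8H9FOS

Atom tally by fragment:
  benzene ring core → C:6 H:6
  (− 4 ring H displaced by substituents)
  + OH → O:1 H:1
  + CH3 → C:1 H:3
  + F → F:1
  + SCH3 → C:1 H:3 S:1
Element totals:
  C: 8
  H: 9
  F: 1
  O: 1
  S: 1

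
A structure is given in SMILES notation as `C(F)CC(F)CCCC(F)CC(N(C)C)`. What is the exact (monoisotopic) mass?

Atom tally by fragment:
  FCH2 → C:1 H:2 F:1
  CH2 → C:1 H:2
  CH(F) → C:1 H:1 F:1
  CH2 → C:1 H:2
  CH2 → C:1 H:2
  CH2 → C:1 H:2
  CH(F) → C:1 H:1 F:1
  CH2 → C:1 H:2
  CH2N(CH3)2 → C:3 H:8 N:1
Element totals:
  C: 11
  H: 22
  F: 3
  N: 1
Molecular formula: C11H22F3N.
  M = 11(12.0) + 22(1.007825) + 3(18.998403) + 14.003074
    = 132.000000 + 22.172150 + 56.995209 + 14.003074 = 225.170433

225.1704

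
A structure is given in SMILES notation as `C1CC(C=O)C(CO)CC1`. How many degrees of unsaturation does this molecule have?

2

Atom tally by fragment:
  cyclohexane ring core → C:6 H:12
  (− 2 ring H displaced by substituents)
  + CHO → C:1 H:1 O:1
  + CH2OH → C:1 H:3 O:1
Element totals:
  C: 8
  H: 14
  O: 2
Molecular formula: C8H14O2.
DoU = (2C + 2 + N − H − X) / 2 = (2·8 + 2 + 0 − 14 − 0) / 2 = 2.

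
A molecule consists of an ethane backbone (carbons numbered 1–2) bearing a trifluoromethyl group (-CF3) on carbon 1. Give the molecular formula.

C3H5F3

Atom tally by fragment:
  F3CCH2 → C:2 H:2 F:3
  CH3 → C:1 H:3
Element totals:
  C: 3
  H: 5
  F: 3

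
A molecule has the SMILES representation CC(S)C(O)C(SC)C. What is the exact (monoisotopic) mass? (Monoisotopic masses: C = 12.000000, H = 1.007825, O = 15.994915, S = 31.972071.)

Atom tally by fragment:
  CH3 → C:1 H:3
  CH(SH) → C:1 H:2 S:1
  CH(OH) → C:1 H:2 O:1
  CH(SCH3) → C:2 H:4 S:1
  CH3 → C:1 H:3
Element totals:
  C: 6
  H: 14
  O: 1
  S: 2
Molecular formula: C6H14OS2.
  M = 6(12.0) + 14(1.007825) + 15.994915 + 2(31.972071)
    = 72.000000 + 14.109550 + 15.994915 + 63.944142 = 166.048607

166.0486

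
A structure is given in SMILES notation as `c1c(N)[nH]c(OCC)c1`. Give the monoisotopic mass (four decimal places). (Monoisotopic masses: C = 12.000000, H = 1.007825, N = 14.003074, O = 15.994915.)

126.0793

Atom tally by fragment:
  pyrrole ring core → C:4 H:5 N:1
  (− 2 ring H displaced by substituents)
  + NH2 → N:1 H:2
  + OC2H5 → C:2 H:5 O:1
Element totals:
  C: 6
  H: 10
  N: 2
  O: 1
Molecular formula: C6H10N2O.
  M = 6(12.0) + 10(1.007825) + 2(14.003074) + 15.994915
    = 72.000000 + 10.078250 + 28.006148 + 15.994915 = 126.079313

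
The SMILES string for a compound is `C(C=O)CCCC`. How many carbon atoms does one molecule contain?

6

Atom tally by fragment:
  OHCCH2 → C:2 H:3 O:1
  CH2 → C:1 H:2
  CH2 → C:1 H:2
  CH2 → C:1 H:2
  CH3 → C:1 H:3
Element totals:
  C: 6
  H: 12
  O: 1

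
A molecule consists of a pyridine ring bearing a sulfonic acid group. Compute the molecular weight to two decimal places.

Atom tally by fragment:
  pyridine ring core → C:5 H:5 N:1
  (− 1 ring H displaced by substituents)
  + SO3H → S:1 O:3 H:1
Element totals:
  C: 5
  H: 5
  N: 1
  O: 3
  S: 1
Molecular formula: C5H5NO3S.
  M = 5(12.011) + 5(1.008) + 14.007 + 3(15.999) + 32.06
    = 60.055 + 5.040 + 14.007 + 47.997 + 32.060 = 159.159

159.16 g/mol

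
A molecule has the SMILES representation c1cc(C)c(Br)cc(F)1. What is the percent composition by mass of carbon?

Atom tally by fragment:
  benzene ring core → C:6 H:6
  (− 3 ring H displaced by substituents)
  + CH3 → C:1 H:3
  + Br → Br:1
  + F → F:1
Element totals:
  C: 7
  H: 6
  Br: 1
  F: 1
Molecular formula: C7H6BrF.
Molar mass = 189.027 g/mol.
Mass from C: 7 × 12.011 = 84.077 g/mol.
%C = 84.077 / 189.027 × 100 = 44.48%.

44.48%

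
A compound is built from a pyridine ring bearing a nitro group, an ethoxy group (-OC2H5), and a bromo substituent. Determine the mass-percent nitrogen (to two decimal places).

Atom tally by fragment:
  pyridine ring core → C:5 H:5 N:1
  (− 3 ring H displaced by substituents)
  + NO2 → N:1 O:2
  + OC2H5 → C:2 H:5 O:1
  + Br → Br:1
Element totals:
  C: 7
  H: 7
  Br: 1
  N: 2
  O: 3
Molecular formula: C7H7BrN2O3.
Molar mass = 247.048 g/mol.
Mass from N: 2 × 14.007 = 28.014 g/mol.
%N = 28.014 / 247.048 × 100 = 11.34%.

11.34%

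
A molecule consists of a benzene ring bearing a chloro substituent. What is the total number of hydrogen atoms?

5

Atom tally by fragment:
  benzene ring core → C:6 H:6
  (− 1 ring H displaced by substituents)
  + Cl → Cl:1
Element totals:
  C: 6
  H: 5
  Cl: 1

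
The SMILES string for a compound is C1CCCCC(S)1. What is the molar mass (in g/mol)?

116.22 g/mol

Atom tally by fragment:
  cyclohexane ring core → C:6 H:12
  (− 1 ring H displaced by substituents)
  + SH → S:1 H:1
Element totals:
  C: 6
  H: 12
  S: 1
Molecular formula: C6H12S.
  M = 6(12.011) + 12(1.008) + 32.06
    = 72.066 + 12.096 + 32.060 = 116.222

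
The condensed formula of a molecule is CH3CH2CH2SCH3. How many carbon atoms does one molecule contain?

4

Atom tally by fragment:
  CH3 → C:1 H:3
  CH2 → C:1 H:2
  CH2SCH3 → C:2 H:5 S:1
Element totals:
  C: 4
  H: 10
  S: 1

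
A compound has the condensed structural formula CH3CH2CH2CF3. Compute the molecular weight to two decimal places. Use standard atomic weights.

112.09 g/mol

Atom tally by fragment:
  CH3 → C:1 H:3
  CH2 → C:1 H:2
  CH2CF3 → C:2 H:2 F:3
Element totals:
  C: 4
  H: 7
  F: 3
Molecular formula: C4H7F3.
  M = 4(12.011) + 7(1.008) + 3(18.998)
    = 48.044 + 7.056 + 56.994 = 112.094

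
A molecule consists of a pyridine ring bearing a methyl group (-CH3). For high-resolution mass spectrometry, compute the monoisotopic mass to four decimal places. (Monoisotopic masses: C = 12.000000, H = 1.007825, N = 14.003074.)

Atom tally by fragment:
  pyridine ring core → C:5 H:5 N:1
  (− 1 ring H displaced by substituents)
  + CH3 → C:1 H:3
Element totals:
  C: 6
  H: 7
  N: 1
Molecular formula: C6H7N.
  M = 6(12.0) + 7(1.007825) + 14.003074
    = 72.000000 + 7.054775 + 14.003074 = 93.057849

93.0578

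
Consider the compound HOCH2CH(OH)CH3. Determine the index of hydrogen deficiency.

0

Element totals:
  C: 3
  H: 8
  O: 2
Molecular formula: C3H8O2.
DoU = (2C + 2 + N − H − X) / 2 = (2·3 + 2 + 0 − 8 − 0) / 2 = 0.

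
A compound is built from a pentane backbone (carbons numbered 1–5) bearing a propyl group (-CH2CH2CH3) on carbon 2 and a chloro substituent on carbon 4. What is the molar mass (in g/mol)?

148.67 g/mol

Atom tally by fragment:
  CH3 → C:1 H:3
  CH(CH2CH2CH3) → C:4 H:8
  CH2 → C:1 H:2
  CH(Cl) → C:1 H:1 Cl:1
  CH3 → C:1 H:3
Element totals:
  C: 8
  H: 17
  Cl: 1
Molecular formula: C8H17Cl.
  M = 8(12.011) + 17(1.008) + 35.45
    = 96.088 + 17.136 + 35.450 = 148.674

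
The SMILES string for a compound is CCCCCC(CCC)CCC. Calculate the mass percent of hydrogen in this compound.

Atom tally by fragment:
  CH3 → C:1 H:3
  CH2 → C:1 H:2
  CH2 → C:1 H:2
  CH2 → C:1 H:2
  CH2 → C:1 H:2
  CH(CH2CH2CH3) → C:4 H:8
  CH2 → C:1 H:2
  CH2 → C:1 H:2
  CH3 → C:1 H:3
Element totals:
  C: 12
  H: 26
Molecular formula: C12H26.
Molar mass = 170.340 g/mol.
Mass from H: 26 × 1.008 = 26.208 g/mol.
%H = 26.208 / 170.340 × 100 = 15.39%.

15.39%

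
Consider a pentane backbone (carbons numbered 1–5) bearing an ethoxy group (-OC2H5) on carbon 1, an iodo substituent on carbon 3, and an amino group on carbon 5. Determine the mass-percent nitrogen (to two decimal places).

5.45%

Atom tally by fragment:
  C2H5OCH2 → C:3 H:7 O:1
  CH2 → C:1 H:2
  CH(I) → C:1 H:1 I:1
  CH2 → C:1 H:2
  CH2NH2 → C:1 H:4 N:1
Element totals:
  C: 7
  H: 16
  I: 1
  N: 1
  O: 1
Molecular formula: C7H16INO.
Molar mass = 257.115 g/mol.
Mass from N: 1 × 14.007 = 14.007 g/mol.
%N = 14.007 / 257.115 × 100 = 5.45%.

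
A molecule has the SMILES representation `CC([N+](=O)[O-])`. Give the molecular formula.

Atom tally by fragment:
  CH3 → C:1 H:3
  CH2NO2 → C:1 H:2 N:1 O:2
Element totals:
  C: 2
  H: 5
  N: 1
  O: 2

C2H5NO2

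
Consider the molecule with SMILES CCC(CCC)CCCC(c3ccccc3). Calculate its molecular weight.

Atom tally by fragment:
  CH3 → C:1 H:3
  CH2 → C:1 H:2
  CH(CH2CH2CH3) → C:4 H:8
  CH2 → C:1 H:2
  CH2 → C:1 H:2
  CH2 → C:1 H:2
  CH2C6H5 → C:7 H:7
Element totals:
  C: 16
  H: 26
Molecular formula: C16H26.
  M = 16(12.011) + 26(1.008)
    = 192.176 + 26.208 = 218.384

218.38 g/mol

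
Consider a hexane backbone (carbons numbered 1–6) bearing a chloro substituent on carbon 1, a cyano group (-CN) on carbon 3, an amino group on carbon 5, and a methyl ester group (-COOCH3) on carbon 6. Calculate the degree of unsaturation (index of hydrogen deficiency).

Atom tally by fragment:
  ClCH2 → C:1 H:2 Cl:1
  CH2 → C:1 H:2
  CH(CN) → C:2 H:1 N:1
  CH2 → C:1 H:2
  CH(NH2) → C:1 H:3 N:1
  CH2COOCH3 → C:3 H:5 O:2
Element totals:
  C: 9
  H: 15
  Cl: 1
  N: 2
  O: 2
Molecular formula: C9H15ClN2O2.
DoU = (2C + 2 + N − H − X) / 2 = (2·9 + 2 + 2 − 15 − 1) / 2 = 3.

3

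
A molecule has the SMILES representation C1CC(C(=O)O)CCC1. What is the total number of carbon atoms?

7

Atom tally by fragment:
  cyclohexane ring core → C:6 H:12
  (− 1 ring H displaced by substituents)
  + COOH → C:1 H:1 O:2
Element totals:
  C: 7
  H: 12
  O: 2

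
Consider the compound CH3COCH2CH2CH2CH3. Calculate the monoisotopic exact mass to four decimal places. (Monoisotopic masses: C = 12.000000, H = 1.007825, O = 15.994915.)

100.0888

Atom tally by fragment:
  CH3COCH2 → C:3 H:5 O:1
  CH2 → C:1 H:2
  CH2 → C:1 H:2
  CH3 → C:1 H:3
Element totals:
  C: 6
  H: 12
  O: 1
Molecular formula: C6H12O.
  M = 6(12.0) + 12(1.007825) + 15.994915
    = 72.000000 + 12.093900 + 15.994915 = 100.088815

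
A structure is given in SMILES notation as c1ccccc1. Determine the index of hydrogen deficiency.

4

Atom tally by fragment:
  benzene ring core → C:6 H:6
Element totals:
  C: 6
  H: 6
Molecular formula: C6H6.
DoU = (2C + 2 + N − H − X) / 2 = (2·6 + 2 + 0 − 6 − 0) / 2 = 4.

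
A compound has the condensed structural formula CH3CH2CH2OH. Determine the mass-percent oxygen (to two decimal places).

Element totals:
  C: 3
  H: 8
  O: 1
Molecular formula: C3H8O.
Molar mass = 60.096 g/mol.
Mass from O: 1 × 15.999 = 15.999 g/mol.
%O = 15.999 / 60.096 × 100 = 26.62%.

26.62%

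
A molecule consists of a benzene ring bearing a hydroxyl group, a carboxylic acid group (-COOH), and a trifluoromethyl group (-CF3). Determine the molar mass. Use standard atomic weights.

Atom tally by fragment:
  benzene ring core → C:6 H:6
  (− 3 ring H displaced by substituents)
  + OH → O:1 H:1
  + COOH → C:1 H:1 O:2
  + CF3 → C:1 F:3
Element totals:
  C: 8
  H: 5
  F: 3
  O: 3
Molecular formula: C8H5F3O3.
  M = 8(12.011) + 5(1.008) + 3(18.998) + 3(15.999)
    = 96.088 + 5.040 + 56.994 + 47.997 = 206.119

206.12 g/mol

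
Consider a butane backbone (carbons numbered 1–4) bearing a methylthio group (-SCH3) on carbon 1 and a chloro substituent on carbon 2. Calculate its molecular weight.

Atom tally by fragment:
  CH3SCH2 → C:2 H:5 S:1
  CH(Cl) → C:1 H:1 Cl:1
  CH2 → C:1 H:2
  CH3 → C:1 H:3
Element totals:
  C: 5
  H: 11
  Cl: 1
  S: 1
Molecular formula: C5H11ClS.
  M = 5(12.011) + 11(1.008) + 35.45 + 32.06
    = 60.055 + 11.088 + 35.450 + 32.060 = 138.653

138.65 g/mol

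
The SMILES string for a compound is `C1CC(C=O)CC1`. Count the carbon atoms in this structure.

6

Atom tally by fragment:
  cyclopentane ring core → C:5 H:10
  (− 1 ring H displaced by substituents)
  + CHO → C:1 H:1 O:1
Element totals:
  C: 6
  H: 10
  O: 1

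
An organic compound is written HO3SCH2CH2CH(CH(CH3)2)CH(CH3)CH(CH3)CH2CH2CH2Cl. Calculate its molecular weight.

298.87 g/mol

Element totals:
  C: 13
  H: 27
  Cl: 1
  O: 3
  S: 1
Molecular formula: C13H27ClO3S.
  M = 13(12.011) + 27(1.008) + 35.45 + 3(15.999) + 32.06
    = 156.143 + 27.216 + 35.450 + 47.997 + 32.060 = 298.866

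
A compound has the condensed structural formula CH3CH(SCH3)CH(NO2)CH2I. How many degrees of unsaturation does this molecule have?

Atom tally by fragment:
  CH3 → C:1 H:3
  CH(SCH3) → C:2 H:4 S:1
  CH(NO2) → C:1 H:1 N:1 O:2
  CH2I → C:1 H:2 I:1
Element totals:
  C: 5
  H: 10
  I: 1
  N: 1
  O: 2
  S: 1
Molecular formula: C5H10INO2S.
DoU = (2C + 2 + N − H − X) / 2 = (2·5 + 2 + 1 − 10 − 1) / 2 = 1.

1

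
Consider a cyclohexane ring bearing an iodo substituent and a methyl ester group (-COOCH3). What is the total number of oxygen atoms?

2

Atom tally by fragment:
  cyclohexane ring core → C:6 H:12
  (− 2 ring H displaced by substituents)
  + I → I:1
  + COOCH3 → C:2 H:3 O:2
Element totals:
  C: 8
  H: 13
  I: 1
  O: 2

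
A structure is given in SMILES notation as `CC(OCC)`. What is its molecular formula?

Atom tally by fragment:
  CH3 → C:1 H:3
  CH2OC2H5 → C:3 H:7 O:1
Element totals:
  C: 4
  H: 10
  O: 1

C4H10O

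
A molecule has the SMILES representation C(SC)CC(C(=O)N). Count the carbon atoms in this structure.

Atom tally by fragment:
  CH3SCH2 → C:2 H:5 S:1
  CH2 → C:1 H:2
  CH2CONH2 → C:2 H:4 O:1 N:1
Element totals:
  C: 5
  H: 11
  N: 1
  O: 1
  S: 1

5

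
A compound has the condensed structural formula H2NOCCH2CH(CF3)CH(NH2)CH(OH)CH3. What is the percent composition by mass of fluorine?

26.61%

Element totals:
  C: 7
  H: 13
  F: 3
  N: 2
  O: 2
Molecular formula: C7H13F3N2O2.
Molar mass = 214.187 g/mol.
Mass from F: 3 × 18.998 = 56.994 g/mol.
%F = 56.994 / 214.187 × 100 = 26.61%.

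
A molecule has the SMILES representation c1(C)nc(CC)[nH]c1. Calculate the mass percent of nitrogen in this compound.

25.43%

Atom tally by fragment:
  imidazole ring core → C:3 H:4 N:2
  (− 2 ring H displaced by substituents)
  + CH3 → C:1 H:3
  + C2H5 → C:2 H:5
Element totals:
  C: 6
  H: 10
  N: 2
Molecular formula: C6H10N2.
Molar mass = 110.160 g/mol.
Mass from N: 2 × 14.007 = 28.014 g/mol.
%N = 28.014 / 110.160 × 100 = 25.43%.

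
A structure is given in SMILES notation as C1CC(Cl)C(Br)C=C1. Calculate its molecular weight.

195.48 g/mol

Atom tally by fragment:
  cyclohexene ring core → C:6 H:10
  (− 2 ring H displaced by substituents)
  + Cl → Cl:1
  + Br → Br:1
Element totals:
  C: 6
  H: 8
  Br: 1
  Cl: 1
Molecular formula: C6H8BrCl.
  M = 6(12.011) + 8(1.008) + 79.904 + 35.45
    = 72.066 + 8.064 + 79.904 + 35.450 = 195.484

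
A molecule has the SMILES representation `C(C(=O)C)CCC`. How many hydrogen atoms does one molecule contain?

12

Atom tally by fragment:
  CH3COCH2 → C:3 H:5 O:1
  CH2 → C:1 H:2
  CH2 → C:1 H:2
  CH3 → C:1 H:3
Element totals:
  C: 6
  H: 12
  O: 1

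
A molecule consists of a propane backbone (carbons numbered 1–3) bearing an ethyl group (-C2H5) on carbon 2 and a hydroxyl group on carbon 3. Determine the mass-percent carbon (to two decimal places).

68.13%

Atom tally by fragment:
  CH3 → C:1 H:3
  CH(C2H5) → C:3 H:6
  CH2OH → C:1 H:3 O:1
Element totals:
  C: 5
  H: 12
  O: 1
Molecular formula: C5H12O.
Molar mass = 88.150 g/mol.
Mass from C: 5 × 12.011 = 60.055 g/mol.
%C = 60.055 / 88.150 × 100 = 68.13%.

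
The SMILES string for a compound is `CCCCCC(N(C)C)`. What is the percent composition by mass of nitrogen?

10.84%

Atom tally by fragment:
  CH3 → C:1 H:3
  CH2 → C:1 H:2
  CH2 → C:1 H:2
  CH2 → C:1 H:2
  CH2 → C:1 H:2
  CH2N(CH3)2 → C:3 H:8 N:1
Element totals:
  C: 8
  H: 19
  N: 1
Molecular formula: C8H19N.
Molar mass = 129.247 g/mol.
Mass from N: 1 × 14.007 = 14.007 g/mol.
%N = 14.007 / 129.247 × 100 = 10.84%.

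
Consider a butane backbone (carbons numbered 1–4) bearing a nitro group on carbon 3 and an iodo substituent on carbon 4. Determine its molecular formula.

C4H8INO2

Atom tally by fragment:
  CH3 → C:1 H:3
  CH2 → C:1 H:2
  CH(NO2) → C:1 H:1 N:1 O:2
  CH2I → C:1 H:2 I:1
Element totals:
  C: 4
  H: 8
  I: 1
  N: 1
  O: 2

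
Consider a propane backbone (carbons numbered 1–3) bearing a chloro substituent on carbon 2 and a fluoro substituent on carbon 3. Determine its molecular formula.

C3H6ClF

Atom tally by fragment:
  CH3 → C:1 H:3
  CH(Cl) → C:1 H:1 Cl:1
  CH2F → C:1 H:2 F:1
Element totals:
  C: 3
  H: 6
  Cl: 1
  F: 1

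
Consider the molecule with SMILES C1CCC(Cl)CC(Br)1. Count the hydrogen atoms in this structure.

10

Atom tally by fragment:
  cyclohexane ring core → C:6 H:12
  (− 2 ring H displaced by substituents)
  + Cl → Cl:1
  + Br → Br:1
Element totals:
  C: 6
  H: 10
  Br: 1
  Cl: 1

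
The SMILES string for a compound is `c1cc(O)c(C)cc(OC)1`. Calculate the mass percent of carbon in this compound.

Atom tally by fragment:
  benzene ring core → C:6 H:6
  (− 3 ring H displaced by substituents)
  + OH → O:1 H:1
  + CH3 → C:1 H:3
  + OCH3 → C:1 H:3 O:1
Element totals:
  C: 8
  H: 10
  O: 2
Molecular formula: C8H10O2.
Molar mass = 138.166 g/mol.
Mass from C: 8 × 12.011 = 96.088 g/mol.
%C = 96.088 / 138.166 × 100 = 69.55%.

69.55%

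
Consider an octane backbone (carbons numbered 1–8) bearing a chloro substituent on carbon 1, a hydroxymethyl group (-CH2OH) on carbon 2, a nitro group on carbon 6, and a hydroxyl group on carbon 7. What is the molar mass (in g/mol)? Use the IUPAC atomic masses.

Atom tally by fragment:
  ClCH2 → C:1 H:2 Cl:1
  CH(CH2OH) → C:2 H:4 O:1
  CH2 → C:1 H:2
  CH2 → C:1 H:2
  CH2 → C:1 H:2
  CH(NO2) → C:1 H:1 N:1 O:2
  CH(OH) → C:1 H:2 O:1
  CH3 → C:1 H:3
Element totals:
  C: 9
  H: 18
  Cl: 1
  N: 1
  O: 4
Molecular formula: C9H18ClNO4.
  M = 9(12.011) + 18(1.008) + 35.45 + 14.007 + 4(15.999)
    = 108.099 + 18.144 + 35.450 + 14.007 + 63.996 = 239.696

239.70 g/mol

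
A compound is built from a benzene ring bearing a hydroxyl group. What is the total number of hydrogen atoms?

6

Atom tally by fragment:
  benzene ring core → C:6 H:6
  (− 1 ring H displaced by substituents)
  + OH → O:1 H:1
Element totals:
  C: 6
  H: 6
  O: 1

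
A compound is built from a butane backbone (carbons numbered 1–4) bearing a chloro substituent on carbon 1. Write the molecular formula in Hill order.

Atom tally by fragment:
  ClCH2 → C:1 H:2 Cl:1
  CH2 → C:1 H:2
  CH2 → C:1 H:2
  CH3 → C:1 H:3
Element totals:
  C: 4
  H: 9
  Cl: 1

C4H9Cl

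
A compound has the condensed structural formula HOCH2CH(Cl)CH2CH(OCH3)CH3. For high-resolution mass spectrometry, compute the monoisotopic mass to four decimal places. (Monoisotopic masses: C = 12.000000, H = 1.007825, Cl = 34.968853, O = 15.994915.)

152.0604

Atom tally by fragment:
  HOCH2 → C:1 H:3 O:1
  CH(Cl) → C:1 H:1 Cl:1
  CH2 → C:1 H:2
  CH(OCH3) → C:2 H:4 O:1
  CH3 → C:1 H:3
Element totals:
  C: 6
  H: 13
  Cl: 1
  O: 2
Molecular formula: C6H13ClO2.
  M = 6(12.0) + 13(1.007825) + 34.968853 + 2(15.994915)
    = 72.000000 + 13.101725 + 34.968853 + 31.989830 = 152.060408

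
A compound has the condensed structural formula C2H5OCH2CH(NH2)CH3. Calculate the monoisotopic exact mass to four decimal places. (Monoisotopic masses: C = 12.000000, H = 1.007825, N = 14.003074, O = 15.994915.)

103.0997

Atom tally by fragment:
  C2H5OCH2 → C:3 H:7 O:1
  CH(NH2) → C:1 H:3 N:1
  CH3 → C:1 H:3
Element totals:
  C: 5
  H: 13
  N: 1
  O: 1
Molecular formula: C5H13NO.
  M = 5(12.0) + 13(1.007825) + 14.003074 + 15.994915
    = 60.000000 + 13.101725 + 14.003074 + 15.994915 = 103.099714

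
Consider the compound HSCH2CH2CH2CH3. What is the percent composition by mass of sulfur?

Atom tally by fragment:
  HSCH2 → C:1 H:3 S:1
  CH2 → C:1 H:2
  CH2 → C:1 H:2
  CH3 → C:1 H:3
Element totals:
  C: 4
  H: 10
  S: 1
Molecular formula: C4H10S.
Molar mass = 90.184 g/mol.
Mass from S: 1 × 32.06 = 32.060 g/mol.
%S = 32.060 / 90.184 × 100 = 35.55%.

35.55%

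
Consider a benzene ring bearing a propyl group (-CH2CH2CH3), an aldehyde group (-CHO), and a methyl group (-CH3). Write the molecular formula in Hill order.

Atom tally by fragment:
  benzene ring core → C:6 H:6
  (− 3 ring H displaced by substituents)
  + CH2CH2CH3 → C:3 H:7
  + CHO → C:1 H:1 O:1
  + CH3 → C:1 H:3
Element totals:
  C: 11
  H: 14
  O: 1

C11H14O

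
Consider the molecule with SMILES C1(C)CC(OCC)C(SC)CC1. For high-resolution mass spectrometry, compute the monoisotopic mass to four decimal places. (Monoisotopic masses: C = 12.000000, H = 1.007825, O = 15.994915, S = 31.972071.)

Atom tally by fragment:
  cyclohexane ring core → C:6 H:12
  (− 3 ring H displaced by substituents)
  + CH3 → C:1 H:3
  + OC2H5 → C:2 H:5 O:1
  + SCH3 → C:1 H:3 S:1
Element totals:
  C: 10
  H: 20
  O: 1
  S: 1
Molecular formula: C10H20OS.
  M = 10(12.0) + 20(1.007825) + 15.994915 + 31.972071
    = 120.000000 + 20.156500 + 15.994915 + 31.972071 = 188.123486

188.1235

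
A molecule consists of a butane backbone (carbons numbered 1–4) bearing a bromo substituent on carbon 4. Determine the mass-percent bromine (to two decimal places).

58.32%

Atom tally by fragment:
  CH3 → C:1 H:3
  CH2 → C:1 H:2
  CH2 → C:1 H:2
  CH2Br → C:1 H:2 Br:1
Element totals:
  C: 4
  H: 9
  Br: 1
Molecular formula: C4H9Br.
Molar mass = 137.020 g/mol.
Mass from Br: 1 × 79.904 = 79.904 g/mol.
%Br = 79.904 / 137.020 × 100 = 58.32%.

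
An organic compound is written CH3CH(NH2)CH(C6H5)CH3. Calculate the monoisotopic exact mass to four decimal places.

Atom tally by fragment:
  CH3 → C:1 H:3
  CH(NH2) → C:1 H:3 N:1
  CH(C6H5) → C:7 H:6
  CH3 → C:1 H:3
Element totals:
  C: 10
  H: 15
  N: 1
Molecular formula: C10H15N.
  M = 10(12.0) + 15(1.007825) + 14.003074
    = 120.000000 + 15.117375 + 14.003074 = 149.120449

149.1204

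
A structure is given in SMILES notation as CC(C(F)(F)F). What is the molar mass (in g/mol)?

98.07 g/mol

Atom tally by fragment:
  CH3 → C:1 H:3
  CH2CF3 → C:2 H:2 F:3
Element totals:
  C: 3
  H: 5
  F: 3
Molecular formula: C3H5F3.
  M = 3(12.011) + 5(1.008) + 3(18.998)
    = 36.033 + 5.040 + 56.994 = 98.067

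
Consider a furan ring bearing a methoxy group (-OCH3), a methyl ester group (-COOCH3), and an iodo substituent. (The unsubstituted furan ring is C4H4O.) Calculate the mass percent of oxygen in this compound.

22.69%

Atom tally by fragment:
  furan ring core → C:4 H:4 O:1
  (− 3 ring H displaced by substituents)
  + OCH3 → C:1 H:3 O:1
  + COOCH3 → C:2 H:3 O:2
  + I → I:1
Element totals:
  C: 7
  H: 7
  I: 1
  O: 4
Molecular formula: C7H7IO4.
Molar mass = 282.033 g/mol.
Mass from O: 4 × 15.999 = 63.996 g/mol.
%O = 63.996 / 282.033 × 100 = 22.69%.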